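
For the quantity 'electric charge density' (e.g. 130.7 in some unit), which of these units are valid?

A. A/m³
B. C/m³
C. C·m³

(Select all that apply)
B

electric charge density has SI base units: A * s / m^3

Checking each option against A * s / m^3:
  A. A/m³: ✗ does not match
  B. C/m³: ✓ matches
  C. C·m³: ✗ does not match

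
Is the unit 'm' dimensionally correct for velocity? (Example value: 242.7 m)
No

velocity has SI base units: m / s
m does NOT reduce to m / s; a valid unit for velocity would be e.g. m/s.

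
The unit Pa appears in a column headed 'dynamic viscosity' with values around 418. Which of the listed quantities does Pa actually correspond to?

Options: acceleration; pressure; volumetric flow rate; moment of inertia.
pressure

dynamic viscosity should have units dimensionally equivalent to kg / (m * s) (e.g. Pa·s).
The given unit 'Pa' reduces to kg / (m * s^2). Of the listed options, that is the dimensionality of pressure.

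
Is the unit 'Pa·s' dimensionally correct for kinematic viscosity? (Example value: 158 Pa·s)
No

kinematic viscosity has SI base units: m^2 / s
Pa·s does NOT reduce to m^2 / s; a valid unit for kinematic viscosity would be e.g. m²/s.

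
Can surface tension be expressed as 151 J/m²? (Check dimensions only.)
Yes

surface tension has SI base units: kg / s^2
J/m² reduces to the same SI base units, so it is a valid unit for surface tension.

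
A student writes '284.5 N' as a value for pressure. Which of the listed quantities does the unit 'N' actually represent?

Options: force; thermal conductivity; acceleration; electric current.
force

pressure should have units dimensionally equivalent to kg / (m * s^2) (e.g. Pa).
The given unit 'N' reduces to kg * m / s^2. Of the listed options, that is the dimensionality of force.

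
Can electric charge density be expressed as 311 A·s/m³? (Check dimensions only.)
Yes

electric charge density has SI base units: A * s / m^3
A·s/m³ reduces to the same SI base units, so it is a valid unit for electric charge density.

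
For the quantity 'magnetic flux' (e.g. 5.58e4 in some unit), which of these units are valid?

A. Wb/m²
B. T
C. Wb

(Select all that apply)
C

magnetic flux has SI base units: kg * m^2 / (A * s^2)

Checking each option against kg * m^2 / (A * s^2):
  A. Wb/m²: ✗ does not match
  B. T: ✗ does not match
  C. Wb: ✓ matches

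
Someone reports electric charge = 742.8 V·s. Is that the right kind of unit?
No

electric charge has SI base units: A * s
V·s does NOT reduce to A * s; a valid unit for electric charge would be e.g. C.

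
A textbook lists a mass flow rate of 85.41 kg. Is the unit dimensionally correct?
No

mass flow rate has SI base units: kg / s
kg does NOT reduce to kg / s; a valid unit for mass flow rate would be e.g. kg/s.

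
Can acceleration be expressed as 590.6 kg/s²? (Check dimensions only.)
No

acceleration has SI base units: m / s^2
kg/s² does NOT reduce to m / s^2; a valid unit for acceleration would be e.g. m/s².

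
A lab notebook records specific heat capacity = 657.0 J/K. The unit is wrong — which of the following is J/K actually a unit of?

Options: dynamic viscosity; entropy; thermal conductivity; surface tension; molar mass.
entropy

specific heat capacity should have units dimensionally equivalent to m^2 / (s^2 * K) (e.g. J/(kg·K)).
The given unit 'J/K' reduces to kg * m^2 / (s^2 * K). Of the listed options, that is the dimensionality of entropy.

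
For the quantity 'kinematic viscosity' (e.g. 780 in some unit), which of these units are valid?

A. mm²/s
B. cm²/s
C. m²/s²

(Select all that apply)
A, B

kinematic viscosity has SI base units: m^2 / s

Checking each option against m^2 / s:
  A. mm²/s: ✓ matches
  B. cm²/s: ✓ matches
  C. m²/s²: ✗ does not match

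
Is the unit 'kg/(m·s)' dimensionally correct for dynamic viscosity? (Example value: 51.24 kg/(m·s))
Yes

dynamic viscosity has SI base units: kg / (m * s)
kg/(m·s) reduces to the same SI base units, so it is a valid unit for dynamic viscosity.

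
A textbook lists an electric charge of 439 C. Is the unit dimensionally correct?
Yes

electric charge has SI base units: A * s
C reduces to the same SI base units, so it is a valid unit for electric charge.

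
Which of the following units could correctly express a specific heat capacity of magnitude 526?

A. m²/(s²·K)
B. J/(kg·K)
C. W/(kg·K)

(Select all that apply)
A, B

specific heat capacity has SI base units: m^2 / (s^2 * K)

Checking each option against m^2 / (s^2 * K):
  A. m²/(s²·K): ✓ matches
  B. J/(kg·K): ✓ matches
  C. W/(kg·K): ✗ does not match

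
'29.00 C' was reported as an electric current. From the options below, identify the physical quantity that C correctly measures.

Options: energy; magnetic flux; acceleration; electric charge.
electric charge

electric current should have units dimensionally equivalent to A (e.g. A).
The given unit 'C' reduces to A * s. Of the listed options, that is the dimensionality of electric charge.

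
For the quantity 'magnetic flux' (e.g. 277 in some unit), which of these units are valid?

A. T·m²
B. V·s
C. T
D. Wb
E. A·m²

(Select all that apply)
A, B, D

magnetic flux has SI base units: kg * m^2 / (A * s^2)

Checking each option against kg * m^2 / (A * s^2):
  A. T·m²: ✓ matches
  B. V·s: ✓ matches
  C. T: ✗ does not match
  D. Wb: ✓ matches
  E. A·m²: ✗ does not match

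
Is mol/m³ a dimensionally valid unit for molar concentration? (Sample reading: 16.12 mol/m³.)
Yes

molar concentration has SI base units: mol / m^3
mol/m³ reduces to the same SI base units, so it is a valid unit for molar concentration.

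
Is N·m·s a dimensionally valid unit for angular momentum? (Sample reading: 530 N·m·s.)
Yes

angular momentum has SI base units: kg * m^2 / s
N·m·s reduces to the same SI base units, so it is a valid unit for angular momentum.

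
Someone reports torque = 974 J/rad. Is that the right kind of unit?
Yes

torque has SI base units: kg * m^2 / s^2
J/rad reduces to the same SI base units, so it is a valid unit for torque.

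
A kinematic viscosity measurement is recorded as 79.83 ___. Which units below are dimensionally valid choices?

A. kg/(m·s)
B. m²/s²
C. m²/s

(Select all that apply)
C

kinematic viscosity has SI base units: m^2 / s

Checking each option against m^2 / s:
  A. kg/(m·s): ✗ does not match
  B. m²/s²: ✗ does not match
  C. m²/s: ✓ matches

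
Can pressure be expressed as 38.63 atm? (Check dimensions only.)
Yes

pressure has SI base units: kg / (m * s^2)
atm reduces to the same SI base units, so it is a valid unit for pressure.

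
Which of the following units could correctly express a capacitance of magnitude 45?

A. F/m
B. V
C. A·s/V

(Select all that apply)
C

capacitance has SI base units: A^2 * s^4 / (kg * m^2)

Checking each option against A^2 * s^4 / (kg * m^2):
  A. F/m: ✗ does not match
  B. V: ✗ does not match
  C. A·s/V: ✓ matches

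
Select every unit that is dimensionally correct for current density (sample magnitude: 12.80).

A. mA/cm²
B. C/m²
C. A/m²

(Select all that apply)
A, C

current density has SI base units: A / m^2

Checking each option against A / m^2:
  A. mA/cm²: ✓ matches
  B. C/m²: ✗ does not match
  C. A/m²: ✓ matches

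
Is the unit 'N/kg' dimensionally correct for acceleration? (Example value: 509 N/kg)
Yes

acceleration has SI base units: m / s^2
N/kg reduces to the same SI base units, so it is a valid unit for acceleration.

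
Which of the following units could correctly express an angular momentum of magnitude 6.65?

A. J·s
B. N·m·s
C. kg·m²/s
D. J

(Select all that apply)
A, B, C

angular momentum has SI base units: kg * m^2 / s

Checking each option against kg * m^2 / s:
  A. J·s: ✓ matches
  B. N·m·s: ✓ matches
  C. kg·m²/s: ✓ matches
  D. J: ✗ does not match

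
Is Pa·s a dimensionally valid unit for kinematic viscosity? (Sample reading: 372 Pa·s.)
No

kinematic viscosity has SI base units: m^2 / s
Pa·s does NOT reduce to m^2 / s; a valid unit for kinematic viscosity would be e.g. m²/s.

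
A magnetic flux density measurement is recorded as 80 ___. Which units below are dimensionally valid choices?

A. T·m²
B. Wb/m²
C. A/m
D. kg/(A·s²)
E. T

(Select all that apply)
B, D, E

magnetic flux density has SI base units: kg / (A * s^2)

Checking each option against kg / (A * s^2):
  A. T·m²: ✗ does not match
  B. Wb/m²: ✓ matches
  C. A/m: ✗ does not match
  D. kg/(A·s²): ✓ matches
  E. T: ✓ matches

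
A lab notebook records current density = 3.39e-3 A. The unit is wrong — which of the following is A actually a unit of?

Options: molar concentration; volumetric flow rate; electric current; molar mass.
electric current

current density should have units dimensionally equivalent to A / m^2 (e.g. A/m²).
The given unit 'A' reduces to A. Of the listed options, that is the dimensionality of electric current.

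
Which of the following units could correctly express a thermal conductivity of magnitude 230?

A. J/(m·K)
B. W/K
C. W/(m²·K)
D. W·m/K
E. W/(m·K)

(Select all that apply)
E

thermal conductivity has SI base units: kg * m / (s^3 * K)

Checking each option against kg * m / (s^3 * K):
  A. J/(m·K): ✗ does not match
  B. W/K: ✗ does not match
  C. W/(m²·K): ✗ does not match
  D. W·m/K: ✗ does not match
  E. W/(m·K): ✓ matches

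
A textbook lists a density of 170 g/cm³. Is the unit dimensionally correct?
Yes

density has SI base units: kg / m^3
g/cm³ reduces to the same SI base units, so it is a valid unit for density.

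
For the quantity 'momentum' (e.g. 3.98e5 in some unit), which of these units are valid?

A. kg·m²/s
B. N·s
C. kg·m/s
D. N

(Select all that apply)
B, C

momentum has SI base units: kg * m / s

Checking each option against kg * m / s:
  A. kg·m²/s: ✗ does not match
  B. N·s: ✓ matches
  C. kg·m/s: ✓ matches
  D. N: ✗ does not match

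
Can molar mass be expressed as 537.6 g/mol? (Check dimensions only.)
Yes

molar mass has SI base units: kg / mol
g/mol reduces to the same SI base units, so it is a valid unit for molar mass.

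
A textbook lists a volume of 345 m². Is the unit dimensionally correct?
No

volume has SI base units: m^3
m² does NOT reduce to m^3; a valid unit for volume would be e.g. m³.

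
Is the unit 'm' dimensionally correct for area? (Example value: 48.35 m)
No

area has SI base units: m^2
m does NOT reduce to m^2; a valid unit for area would be e.g. m².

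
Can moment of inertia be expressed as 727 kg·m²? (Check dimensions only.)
Yes

moment of inertia has SI base units: kg * m^2
kg·m² reduces to the same SI base units, so it is a valid unit for moment of inertia.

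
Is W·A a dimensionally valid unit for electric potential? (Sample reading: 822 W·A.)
No

electric potential has SI base units: kg * m^2 / (A * s^3)
W·A does NOT reduce to kg * m^2 / (A * s^3); a valid unit for electric potential would be e.g. V.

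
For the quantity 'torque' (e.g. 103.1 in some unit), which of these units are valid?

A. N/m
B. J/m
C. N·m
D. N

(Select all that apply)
C

torque has SI base units: kg * m^2 / s^2

Checking each option against kg * m^2 / s^2:
  A. N/m: ✗ does not match
  B. J/m: ✗ does not match
  C. N·m: ✓ matches
  D. N: ✗ does not match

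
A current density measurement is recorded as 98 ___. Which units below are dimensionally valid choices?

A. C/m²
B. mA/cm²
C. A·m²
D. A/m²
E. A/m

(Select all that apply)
B, D

current density has SI base units: A / m^2

Checking each option against A / m^2:
  A. C/m²: ✗ does not match
  B. mA/cm²: ✓ matches
  C. A·m²: ✗ does not match
  D. A/m²: ✓ matches
  E. A/m: ✗ does not match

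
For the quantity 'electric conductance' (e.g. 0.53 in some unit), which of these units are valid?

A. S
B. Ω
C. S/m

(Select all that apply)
A

electric conductance has SI base units: A^2 * s^3 / (kg * m^2)

Checking each option against A^2 * s^3 / (kg * m^2):
  A. S: ✓ matches
  B. Ω: ✗ does not match
  C. S/m: ✗ does not match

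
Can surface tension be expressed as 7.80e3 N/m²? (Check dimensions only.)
No

surface tension has SI base units: kg / s^2
N/m² does NOT reduce to kg / s^2; a valid unit for surface tension would be e.g. N/m.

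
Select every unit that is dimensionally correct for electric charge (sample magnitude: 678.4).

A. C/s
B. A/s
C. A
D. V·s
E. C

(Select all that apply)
E

electric charge has SI base units: A * s

Checking each option against A * s:
  A. C/s: ✗ does not match
  B. A/s: ✗ does not match
  C. A: ✗ does not match
  D. V·s: ✗ does not match
  E. C: ✓ matches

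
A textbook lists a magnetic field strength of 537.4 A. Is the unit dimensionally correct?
No

magnetic field strength has SI base units: A / m
A does NOT reduce to A / m; a valid unit for magnetic field strength would be e.g. A/m.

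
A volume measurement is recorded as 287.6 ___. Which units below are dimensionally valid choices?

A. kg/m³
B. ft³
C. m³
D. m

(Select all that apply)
B, C

volume has SI base units: m^3

Checking each option against m^3:
  A. kg/m³: ✗ does not match
  B. ft³: ✓ matches
  C. m³: ✓ matches
  D. m: ✗ does not match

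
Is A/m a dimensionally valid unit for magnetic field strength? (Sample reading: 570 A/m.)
Yes

magnetic field strength has SI base units: A / m
A/m reduces to the same SI base units, so it is a valid unit for magnetic field strength.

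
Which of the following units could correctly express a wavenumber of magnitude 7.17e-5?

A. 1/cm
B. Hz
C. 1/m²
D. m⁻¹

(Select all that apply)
A, D

wavenumber has SI base units: 1 / m

Checking each option against 1 / m:
  A. 1/cm: ✓ matches
  B. Hz: ✗ does not match
  C. 1/m²: ✗ does not match
  D. m⁻¹: ✓ matches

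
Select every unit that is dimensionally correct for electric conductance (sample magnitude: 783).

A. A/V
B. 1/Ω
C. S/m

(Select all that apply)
A, B

electric conductance has SI base units: A^2 * s^3 / (kg * m^2)

Checking each option against A^2 * s^3 / (kg * m^2):
  A. A/V: ✓ matches
  B. 1/Ω: ✓ matches
  C. S/m: ✗ does not match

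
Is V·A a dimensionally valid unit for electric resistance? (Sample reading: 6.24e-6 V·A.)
No

electric resistance has SI base units: kg * m^2 / (A^2 * s^3)
V·A does NOT reduce to kg * m^2 / (A^2 * s^3); a valid unit for electric resistance would be e.g. Ω.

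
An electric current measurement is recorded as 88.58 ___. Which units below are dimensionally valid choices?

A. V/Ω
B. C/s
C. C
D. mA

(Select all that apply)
A, B, D

electric current has SI base units: A

Checking each option against A:
  A. V/Ω: ✓ matches
  B. C/s: ✓ matches
  C. C: ✗ does not match
  D. mA: ✓ matches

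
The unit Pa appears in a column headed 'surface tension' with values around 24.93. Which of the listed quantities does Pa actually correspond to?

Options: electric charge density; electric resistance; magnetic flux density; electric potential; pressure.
pressure

surface tension should have units dimensionally equivalent to kg / s^2 (e.g. N/m).
The given unit 'Pa' reduces to kg / (m * s^2). Of the listed options, that is the dimensionality of pressure.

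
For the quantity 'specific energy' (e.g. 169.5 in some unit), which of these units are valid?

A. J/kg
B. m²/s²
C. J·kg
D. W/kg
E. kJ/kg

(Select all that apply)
A, B, E

specific energy has SI base units: m^2 / s^2

Checking each option against m^2 / s^2:
  A. J/kg: ✓ matches
  B. m²/s²: ✓ matches
  C. J·kg: ✗ does not match
  D. W/kg: ✗ does not match
  E. kJ/kg: ✓ matches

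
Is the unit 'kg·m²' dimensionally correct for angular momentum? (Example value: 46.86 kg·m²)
No

angular momentum has SI base units: kg * m^2 / s
kg·m² does NOT reduce to kg * m^2 / s; a valid unit for angular momentum would be e.g. kg·m²/s.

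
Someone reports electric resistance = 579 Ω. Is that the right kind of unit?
Yes

electric resistance has SI base units: kg * m^2 / (A^2 * s^3)
Ω reduces to the same SI base units, so it is a valid unit for electric resistance.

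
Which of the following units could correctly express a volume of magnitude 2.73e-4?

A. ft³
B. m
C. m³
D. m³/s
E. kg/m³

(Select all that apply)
A, C

volume has SI base units: m^3

Checking each option against m^3:
  A. ft³: ✓ matches
  B. m: ✗ does not match
  C. m³: ✓ matches
  D. m³/s: ✗ does not match
  E. kg/m³: ✗ does not match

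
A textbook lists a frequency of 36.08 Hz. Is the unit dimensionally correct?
Yes

frequency has SI base units: 1 / s
Hz reduces to the same SI base units, so it is a valid unit for frequency.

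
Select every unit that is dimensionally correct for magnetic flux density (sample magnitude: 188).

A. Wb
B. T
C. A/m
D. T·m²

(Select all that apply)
B

magnetic flux density has SI base units: kg / (A * s^2)

Checking each option against kg / (A * s^2):
  A. Wb: ✗ does not match
  B. T: ✓ matches
  C. A/m: ✗ does not match
  D. T·m²: ✗ does not match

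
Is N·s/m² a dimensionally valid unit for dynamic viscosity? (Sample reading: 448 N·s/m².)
Yes

dynamic viscosity has SI base units: kg / (m * s)
N·s/m² reduces to the same SI base units, so it is a valid unit for dynamic viscosity.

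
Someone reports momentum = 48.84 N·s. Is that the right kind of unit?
Yes

momentum has SI base units: kg * m / s
N·s reduces to the same SI base units, so it is a valid unit for momentum.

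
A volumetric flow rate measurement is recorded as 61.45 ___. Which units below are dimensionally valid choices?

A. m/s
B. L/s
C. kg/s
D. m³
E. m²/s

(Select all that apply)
B

volumetric flow rate has SI base units: m^3 / s

Checking each option against m^3 / s:
  A. m/s: ✗ does not match
  B. L/s: ✓ matches
  C. kg/s: ✗ does not match
  D. m³: ✗ does not match
  E. m²/s: ✗ does not match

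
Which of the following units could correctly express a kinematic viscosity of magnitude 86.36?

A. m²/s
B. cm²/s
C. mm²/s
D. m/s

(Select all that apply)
A, B, C

kinematic viscosity has SI base units: m^2 / s

Checking each option against m^2 / s:
  A. m²/s: ✓ matches
  B. cm²/s: ✓ matches
  C. mm²/s: ✓ matches
  D. m/s: ✗ does not match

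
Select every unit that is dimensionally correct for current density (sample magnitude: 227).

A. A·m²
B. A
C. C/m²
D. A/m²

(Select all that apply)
D

current density has SI base units: A / m^2

Checking each option against A / m^2:
  A. A·m²: ✗ does not match
  B. A: ✗ does not match
  C. C/m²: ✗ does not match
  D. A/m²: ✓ matches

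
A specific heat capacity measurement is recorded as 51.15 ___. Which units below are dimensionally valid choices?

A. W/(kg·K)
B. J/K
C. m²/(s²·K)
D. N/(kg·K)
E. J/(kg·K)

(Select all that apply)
C, E

specific heat capacity has SI base units: m^2 / (s^2 * K)

Checking each option against m^2 / (s^2 * K):
  A. W/(kg·K): ✗ does not match
  B. J/K: ✗ does not match
  C. m²/(s²·K): ✓ matches
  D. N/(kg·K): ✗ does not match
  E. J/(kg·K): ✓ matches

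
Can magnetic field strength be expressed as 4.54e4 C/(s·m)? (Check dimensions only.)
Yes

magnetic field strength has SI base units: A / m
C/(s·m) reduces to the same SI base units, so it is a valid unit for magnetic field strength.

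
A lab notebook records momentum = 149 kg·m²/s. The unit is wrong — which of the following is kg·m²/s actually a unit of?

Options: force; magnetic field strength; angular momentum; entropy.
angular momentum

momentum should have units dimensionally equivalent to kg * m / s (e.g. kg·m/s).
The given unit 'kg·m²/s' reduces to kg * m^2 / s. Of the listed options, that is the dimensionality of angular momentum.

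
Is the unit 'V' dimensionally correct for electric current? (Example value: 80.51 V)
No

electric current has SI base units: A
V does NOT reduce to A; a valid unit for electric current would be e.g. A.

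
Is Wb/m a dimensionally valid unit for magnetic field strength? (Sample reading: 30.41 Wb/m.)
No

magnetic field strength has SI base units: A / m
Wb/m does NOT reduce to A / m; a valid unit for magnetic field strength would be e.g. A/m.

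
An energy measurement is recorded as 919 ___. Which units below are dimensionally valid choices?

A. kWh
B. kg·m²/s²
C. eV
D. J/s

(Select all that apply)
A, B, C

energy has SI base units: kg * m^2 / s^2

Checking each option against kg * m^2 / s^2:
  A. kWh: ✓ matches
  B. kg·m²/s²: ✓ matches
  C. eV: ✓ matches
  D. J/s: ✗ does not match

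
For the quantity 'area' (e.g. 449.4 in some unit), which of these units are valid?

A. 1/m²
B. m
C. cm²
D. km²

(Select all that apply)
C, D

area has SI base units: m^2

Checking each option against m^2:
  A. 1/m²: ✗ does not match
  B. m: ✗ does not match
  C. cm²: ✓ matches
  D. km²: ✓ matches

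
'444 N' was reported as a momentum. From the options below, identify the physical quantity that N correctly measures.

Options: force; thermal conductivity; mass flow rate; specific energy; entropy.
force

momentum should have units dimensionally equivalent to kg * m / s (e.g. kg·m/s).
The given unit 'N' reduces to kg * m / s^2. Of the listed options, that is the dimensionality of force.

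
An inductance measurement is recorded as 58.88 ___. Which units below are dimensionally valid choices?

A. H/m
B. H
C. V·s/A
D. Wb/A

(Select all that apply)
B, C, D

inductance has SI base units: kg * m^2 / (A^2 * s^2)

Checking each option against kg * m^2 / (A^2 * s^2):
  A. H/m: ✗ does not match
  B. H: ✓ matches
  C. V·s/A: ✓ matches
  D. Wb/A: ✓ matches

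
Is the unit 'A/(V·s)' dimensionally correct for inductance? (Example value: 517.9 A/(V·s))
No

inductance has SI base units: kg * m^2 / (A^2 * s^2)
A/(V·s) does NOT reduce to kg * m^2 / (A^2 * s^2); a valid unit for inductance would be e.g. H.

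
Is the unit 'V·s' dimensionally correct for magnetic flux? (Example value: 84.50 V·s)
Yes

magnetic flux has SI base units: kg * m^2 / (A * s^2)
V·s reduces to the same SI base units, so it is a valid unit for magnetic flux.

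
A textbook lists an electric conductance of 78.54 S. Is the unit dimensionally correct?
Yes

electric conductance has SI base units: A^2 * s^3 / (kg * m^2)
S reduces to the same SI base units, so it is a valid unit for electric conductance.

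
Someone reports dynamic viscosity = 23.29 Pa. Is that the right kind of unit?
No

dynamic viscosity has SI base units: kg / (m * s)
Pa does NOT reduce to kg / (m * s); a valid unit for dynamic viscosity would be e.g. Pa·s.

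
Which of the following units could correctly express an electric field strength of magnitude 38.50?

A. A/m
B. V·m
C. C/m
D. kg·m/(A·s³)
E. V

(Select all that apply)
D

electric field strength has SI base units: kg * m / (A * s^3)

Checking each option against kg * m / (A * s^3):
  A. A/m: ✗ does not match
  B. V·m: ✗ does not match
  C. C/m: ✗ does not match
  D. kg·m/(A·s³): ✓ matches
  E. V: ✗ does not match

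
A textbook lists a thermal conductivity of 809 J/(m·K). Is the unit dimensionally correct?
No

thermal conductivity has SI base units: kg * m / (s^3 * K)
J/(m·K) does NOT reduce to kg * m / (s^3 * K); a valid unit for thermal conductivity would be e.g. W/(m·K).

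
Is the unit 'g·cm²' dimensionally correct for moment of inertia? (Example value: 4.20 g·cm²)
Yes

moment of inertia has SI base units: kg * m^2
g·cm² reduces to the same SI base units, so it is a valid unit for moment of inertia.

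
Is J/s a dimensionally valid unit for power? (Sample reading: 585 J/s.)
Yes

power has SI base units: kg * m^2 / s^3
J/s reduces to the same SI base units, so it is a valid unit for power.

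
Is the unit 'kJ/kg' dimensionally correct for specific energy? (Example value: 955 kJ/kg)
Yes

specific energy has SI base units: m^2 / s^2
kJ/kg reduces to the same SI base units, so it is a valid unit for specific energy.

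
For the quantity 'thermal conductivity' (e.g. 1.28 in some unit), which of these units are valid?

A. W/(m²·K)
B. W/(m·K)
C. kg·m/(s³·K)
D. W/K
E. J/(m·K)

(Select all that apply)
B, C

thermal conductivity has SI base units: kg * m / (s^3 * K)

Checking each option against kg * m / (s^3 * K):
  A. W/(m²·K): ✗ does not match
  B. W/(m·K): ✓ matches
  C. kg·m/(s³·K): ✓ matches
  D. W/K: ✗ does not match
  E. J/(m·K): ✗ does not match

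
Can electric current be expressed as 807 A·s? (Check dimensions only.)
No

electric current has SI base units: A
A·s does NOT reduce to A; a valid unit for electric current would be e.g. A.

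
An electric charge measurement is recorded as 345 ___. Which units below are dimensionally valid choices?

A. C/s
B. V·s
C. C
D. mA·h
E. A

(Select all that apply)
C, D

electric charge has SI base units: A * s

Checking each option against A * s:
  A. C/s: ✗ does not match
  B. V·s: ✗ does not match
  C. C: ✓ matches
  D. mA·h: ✓ matches
  E. A: ✗ does not match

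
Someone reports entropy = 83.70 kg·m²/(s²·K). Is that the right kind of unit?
Yes

entropy has SI base units: kg * m^2 / (s^2 * K)
kg·m²/(s²·K) reduces to the same SI base units, so it is a valid unit for entropy.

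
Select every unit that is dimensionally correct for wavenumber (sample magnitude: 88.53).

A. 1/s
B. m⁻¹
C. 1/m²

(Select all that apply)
B

wavenumber has SI base units: 1 / m

Checking each option against 1 / m:
  A. 1/s: ✗ does not match
  B. m⁻¹: ✓ matches
  C. 1/m²: ✗ does not match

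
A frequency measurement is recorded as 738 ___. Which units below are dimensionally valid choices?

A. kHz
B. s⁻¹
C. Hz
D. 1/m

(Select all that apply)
A, B, C

frequency has SI base units: 1 / s

Checking each option against 1 / s:
  A. kHz: ✓ matches
  B. s⁻¹: ✓ matches
  C. Hz: ✓ matches
  D. 1/m: ✗ does not match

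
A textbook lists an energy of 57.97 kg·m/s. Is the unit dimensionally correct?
No

energy has SI base units: kg * m^2 / s^2
kg·m/s does NOT reduce to kg * m^2 / s^2; a valid unit for energy would be e.g. J.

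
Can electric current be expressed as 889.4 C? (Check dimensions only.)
No

electric current has SI base units: A
C does NOT reduce to A; a valid unit for electric current would be e.g. A.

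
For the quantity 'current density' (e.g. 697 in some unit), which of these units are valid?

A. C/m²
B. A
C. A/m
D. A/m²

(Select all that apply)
D

current density has SI base units: A / m^2

Checking each option against A / m^2:
  A. C/m²: ✗ does not match
  B. A: ✗ does not match
  C. A/m: ✗ does not match
  D. A/m²: ✓ matches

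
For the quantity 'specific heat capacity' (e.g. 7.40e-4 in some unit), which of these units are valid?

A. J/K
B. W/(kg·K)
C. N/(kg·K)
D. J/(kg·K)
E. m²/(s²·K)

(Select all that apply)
D, E

specific heat capacity has SI base units: m^2 / (s^2 * K)

Checking each option against m^2 / (s^2 * K):
  A. J/K: ✗ does not match
  B. W/(kg·K): ✗ does not match
  C. N/(kg·K): ✗ does not match
  D. J/(kg·K): ✓ matches
  E. m²/(s²·K): ✓ matches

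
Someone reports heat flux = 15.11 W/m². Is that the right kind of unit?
Yes

heat flux has SI base units: kg / s^3
W/m² reduces to the same SI base units, so it is a valid unit for heat flux.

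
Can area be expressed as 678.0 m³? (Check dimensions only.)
No

area has SI base units: m^2
m³ does NOT reduce to m^2; a valid unit for area would be e.g. m².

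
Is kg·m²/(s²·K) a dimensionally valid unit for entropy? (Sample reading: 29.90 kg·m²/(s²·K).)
Yes

entropy has SI base units: kg * m^2 / (s^2 * K)
kg·m²/(s²·K) reduces to the same SI base units, so it is a valid unit for entropy.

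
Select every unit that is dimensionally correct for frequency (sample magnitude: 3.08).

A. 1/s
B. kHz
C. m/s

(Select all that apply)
A, B

frequency has SI base units: 1 / s

Checking each option against 1 / s:
  A. 1/s: ✓ matches
  B. kHz: ✓ matches
  C. m/s: ✗ does not match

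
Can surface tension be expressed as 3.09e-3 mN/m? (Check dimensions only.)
Yes

surface tension has SI base units: kg / s^2
mN/m reduces to the same SI base units, so it is a valid unit for surface tension.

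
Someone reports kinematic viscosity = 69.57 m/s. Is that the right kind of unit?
No

kinematic viscosity has SI base units: m^2 / s
m/s does NOT reduce to m^2 / s; a valid unit for kinematic viscosity would be e.g. m²/s.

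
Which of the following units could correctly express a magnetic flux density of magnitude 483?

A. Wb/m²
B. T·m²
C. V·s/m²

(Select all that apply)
A, C

magnetic flux density has SI base units: kg / (A * s^2)

Checking each option against kg / (A * s^2):
  A. Wb/m²: ✓ matches
  B. T·m²: ✗ does not match
  C. V·s/m²: ✓ matches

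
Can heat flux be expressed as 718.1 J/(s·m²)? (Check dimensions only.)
Yes

heat flux has SI base units: kg / s^3
J/(s·m²) reduces to the same SI base units, so it is a valid unit for heat flux.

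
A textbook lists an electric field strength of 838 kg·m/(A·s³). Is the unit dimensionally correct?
Yes

electric field strength has SI base units: kg * m / (A * s^3)
kg·m/(A·s³) reduces to the same SI base units, so it is a valid unit for electric field strength.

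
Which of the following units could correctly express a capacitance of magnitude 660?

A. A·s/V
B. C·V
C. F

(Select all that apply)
A, C

capacitance has SI base units: A^2 * s^4 / (kg * m^2)

Checking each option against A^2 * s^4 / (kg * m^2):
  A. A·s/V: ✓ matches
  B. C·V: ✗ does not match
  C. F: ✓ matches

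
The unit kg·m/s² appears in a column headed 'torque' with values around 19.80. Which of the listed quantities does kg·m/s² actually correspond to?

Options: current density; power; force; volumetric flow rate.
force

torque should have units dimensionally equivalent to kg * m^2 / s^2 (e.g. N·m).
The given unit 'kg·m/s²' reduces to kg * m / s^2. Of the listed options, that is the dimensionality of force.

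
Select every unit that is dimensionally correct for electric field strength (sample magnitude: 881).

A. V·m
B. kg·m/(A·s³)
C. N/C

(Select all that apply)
B, C

electric field strength has SI base units: kg * m / (A * s^3)

Checking each option against kg * m / (A * s^3):
  A. V·m: ✗ does not match
  B. kg·m/(A·s³): ✓ matches
  C. N/C: ✓ matches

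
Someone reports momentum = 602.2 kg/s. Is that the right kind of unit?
No

momentum has SI base units: kg * m / s
kg/s does NOT reduce to kg * m / s; a valid unit for momentum would be e.g. kg·m/s.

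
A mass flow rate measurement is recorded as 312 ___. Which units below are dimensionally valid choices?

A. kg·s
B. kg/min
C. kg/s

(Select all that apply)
B, C

mass flow rate has SI base units: kg / s

Checking each option against kg / s:
  A. kg·s: ✗ does not match
  B. kg/min: ✓ matches
  C. kg/s: ✓ matches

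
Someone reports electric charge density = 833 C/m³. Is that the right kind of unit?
Yes

electric charge density has SI base units: A * s / m^3
C/m³ reduces to the same SI base units, so it is a valid unit for electric charge density.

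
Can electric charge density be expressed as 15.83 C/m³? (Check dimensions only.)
Yes

electric charge density has SI base units: A * s / m^3
C/m³ reduces to the same SI base units, so it is a valid unit for electric charge density.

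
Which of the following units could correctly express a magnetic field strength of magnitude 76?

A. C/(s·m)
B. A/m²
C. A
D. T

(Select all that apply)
A

magnetic field strength has SI base units: A / m

Checking each option against A / m:
  A. C/(s·m): ✓ matches
  B. A/m²: ✗ does not match
  C. A: ✗ does not match
  D. T: ✗ does not match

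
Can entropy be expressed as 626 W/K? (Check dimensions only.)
No

entropy has SI base units: kg * m^2 / (s^2 * K)
W/K does NOT reduce to kg * m^2 / (s^2 * K); a valid unit for entropy would be e.g. J/K.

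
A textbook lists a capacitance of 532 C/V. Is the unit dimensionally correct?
Yes

capacitance has SI base units: A^2 * s^4 / (kg * m^2)
C/V reduces to the same SI base units, so it is a valid unit for capacitance.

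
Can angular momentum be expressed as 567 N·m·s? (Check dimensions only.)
Yes

angular momentum has SI base units: kg * m^2 / s
N·m·s reduces to the same SI base units, so it is a valid unit for angular momentum.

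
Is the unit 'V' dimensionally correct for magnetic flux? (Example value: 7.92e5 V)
No

magnetic flux has SI base units: kg * m^2 / (A * s^2)
V does NOT reduce to kg * m^2 / (A * s^2); a valid unit for magnetic flux would be e.g. Wb.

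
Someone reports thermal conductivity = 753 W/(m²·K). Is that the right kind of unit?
No

thermal conductivity has SI base units: kg * m / (s^3 * K)
W/(m²·K) does NOT reduce to kg * m / (s^3 * K); a valid unit for thermal conductivity would be e.g. W/(m·K).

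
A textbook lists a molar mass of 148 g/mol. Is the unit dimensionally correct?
Yes

molar mass has SI base units: kg / mol
g/mol reduces to the same SI base units, so it is a valid unit for molar mass.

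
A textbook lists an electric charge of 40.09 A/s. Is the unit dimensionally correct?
No

electric charge has SI base units: A * s
A/s does NOT reduce to A * s; a valid unit for electric charge would be e.g. C.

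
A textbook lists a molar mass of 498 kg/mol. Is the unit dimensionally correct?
Yes

molar mass has SI base units: kg / mol
kg/mol reduces to the same SI base units, so it is a valid unit for molar mass.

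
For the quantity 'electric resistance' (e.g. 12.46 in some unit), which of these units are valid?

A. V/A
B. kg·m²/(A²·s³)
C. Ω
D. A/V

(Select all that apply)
A, B, C

electric resistance has SI base units: kg * m^2 / (A^2 * s^3)

Checking each option against kg * m^2 / (A^2 * s^3):
  A. V/A: ✓ matches
  B. kg·m²/(A²·s³): ✓ matches
  C. Ω: ✓ matches
  D. A/V: ✗ does not match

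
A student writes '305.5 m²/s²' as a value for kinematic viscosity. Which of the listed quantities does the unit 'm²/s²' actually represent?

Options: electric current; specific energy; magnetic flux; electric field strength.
specific energy

kinematic viscosity should have units dimensionally equivalent to m^2 / s (e.g. m²/s).
The given unit 'm²/s²' reduces to m^2 / s^2. Of the listed options, that is the dimensionality of specific energy.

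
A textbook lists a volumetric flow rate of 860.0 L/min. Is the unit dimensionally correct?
Yes

volumetric flow rate has SI base units: m^3 / s
L/min reduces to the same SI base units, so it is a valid unit for volumetric flow rate.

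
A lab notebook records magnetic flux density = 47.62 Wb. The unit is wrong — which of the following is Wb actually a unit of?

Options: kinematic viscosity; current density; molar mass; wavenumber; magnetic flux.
magnetic flux

magnetic flux density should have units dimensionally equivalent to kg / (A * s^2) (e.g. T).
The given unit 'Wb' reduces to kg * m^2 / (A * s^2). Of the listed options, that is the dimensionality of magnetic flux.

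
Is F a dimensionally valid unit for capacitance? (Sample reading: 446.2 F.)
Yes

capacitance has SI base units: A^2 * s^4 / (kg * m^2)
F reduces to the same SI base units, so it is a valid unit for capacitance.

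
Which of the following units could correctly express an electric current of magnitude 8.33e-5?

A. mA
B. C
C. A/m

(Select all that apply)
A

electric current has SI base units: A

Checking each option against A:
  A. mA: ✓ matches
  B. C: ✗ does not match
  C. A/m: ✗ does not match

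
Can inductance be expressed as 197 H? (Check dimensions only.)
Yes

inductance has SI base units: kg * m^2 / (A^2 * s^2)
H reduces to the same SI base units, so it is a valid unit for inductance.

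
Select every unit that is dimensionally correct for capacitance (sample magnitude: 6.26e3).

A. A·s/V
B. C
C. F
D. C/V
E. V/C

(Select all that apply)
A, C, D

capacitance has SI base units: A^2 * s^4 / (kg * m^2)

Checking each option against A^2 * s^4 / (kg * m^2):
  A. A·s/V: ✓ matches
  B. C: ✗ does not match
  C. F: ✓ matches
  D. C/V: ✓ matches
  E. V/C: ✗ does not match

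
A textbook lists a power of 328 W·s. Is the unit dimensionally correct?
No

power has SI base units: kg * m^2 / s^3
W·s does NOT reduce to kg * m^2 / s^3; a valid unit for power would be e.g. W.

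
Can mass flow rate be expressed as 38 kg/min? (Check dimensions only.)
Yes

mass flow rate has SI base units: kg / s
kg/min reduces to the same SI base units, so it is a valid unit for mass flow rate.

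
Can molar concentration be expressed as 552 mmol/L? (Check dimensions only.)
Yes

molar concentration has SI base units: mol / m^3
mmol/L reduces to the same SI base units, so it is a valid unit for molar concentration.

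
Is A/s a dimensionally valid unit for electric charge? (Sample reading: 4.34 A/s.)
No

electric charge has SI base units: A * s
A/s does NOT reduce to A * s; a valid unit for electric charge would be e.g. C.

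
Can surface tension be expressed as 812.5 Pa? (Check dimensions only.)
No

surface tension has SI base units: kg / s^2
Pa does NOT reduce to kg / s^2; a valid unit for surface tension would be e.g. N/m.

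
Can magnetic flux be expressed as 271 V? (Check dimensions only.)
No

magnetic flux has SI base units: kg * m^2 / (A * s^2)
V does NOT reduce to kg * m^2 / (A * s^2); a valid unit for magnetic flux would be e.g. Wb.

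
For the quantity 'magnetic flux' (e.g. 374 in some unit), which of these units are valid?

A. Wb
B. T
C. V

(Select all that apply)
A

magnetic flux has SI base units: kg * m^2 / (A * s^2)

Checking each option against kg * m^2 / (A * s^2):
  A. Wb: ✓ matches
  B. T: ✗ does not match
  C. V: ✗ does not match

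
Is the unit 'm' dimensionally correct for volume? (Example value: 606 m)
No

volume has SI base units: m^3
m does NOT reduce to m^3; a valid unit for volume would be e.g. m³.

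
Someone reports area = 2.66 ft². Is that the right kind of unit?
Yes

area has SI base units: m^2
ft² reduces to the same SI base units, so it is a valid unit for area.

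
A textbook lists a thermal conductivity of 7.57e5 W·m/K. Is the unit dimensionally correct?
No

thermal conductivity has SI base units: kg * m / (s^3 * K)
W·m/K does NOT reduce to kg * m / (s^3 * K); a valid unit for thermal conductivity would be e.g. W/(m·K).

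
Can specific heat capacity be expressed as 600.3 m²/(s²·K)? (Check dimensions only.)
Yes

specific heat capacity has SI base units: m^2 / (s^2 * K)
m²/(s²·K) reduces to the same SI base units, so it is a valid unit for specific heat capacity.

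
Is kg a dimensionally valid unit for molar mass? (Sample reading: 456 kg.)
No

molar mass has SI base units: kg / mol
kg does NOT reduce to kg / mol; a valid unit for molar mass would be e.g. kg/mol.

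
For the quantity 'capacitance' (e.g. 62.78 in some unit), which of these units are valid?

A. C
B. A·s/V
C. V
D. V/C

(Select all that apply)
B

capacitance has SI base units: A^2 * s^4 / (kg * m^2)

Checking each option against A^2 * s^4 / (kg * m^2):
  A. C: ✗ does not match
  B. A·s/V: ✓ matches
  C. V: ✗ does not match
  D. V/C: ✗ does not match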